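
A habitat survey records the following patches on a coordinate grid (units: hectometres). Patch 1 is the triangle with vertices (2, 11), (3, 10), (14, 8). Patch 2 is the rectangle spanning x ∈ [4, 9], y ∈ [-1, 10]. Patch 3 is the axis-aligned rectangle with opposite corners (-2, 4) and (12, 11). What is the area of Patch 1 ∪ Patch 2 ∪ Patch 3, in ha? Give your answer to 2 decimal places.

123.14

By inclusion–exclusion:
Individual areas: |Patch 1| = 4.5, |Patch 2| = 55, |Patch 3| = 98.
|Patch 1∩Patch 2| = 2.0568.
|Patch 1∩Patch 3| = 4.3636.
|Patch 2∩Patch 3|: x∈[4,9], y∈[4,10] → 5·6 = 30.
|Patch 1∩Patch 2∩Patch 3| = 2.0568.
|Patch 1 ∪ Patch 2 ∪ Patch 3| = 157.5 − 36.4205 + 2.0568 = 123.14.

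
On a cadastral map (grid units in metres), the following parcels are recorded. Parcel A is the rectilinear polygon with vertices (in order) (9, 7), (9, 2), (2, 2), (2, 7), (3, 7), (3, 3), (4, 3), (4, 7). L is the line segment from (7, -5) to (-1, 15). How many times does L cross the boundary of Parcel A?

The segment meets the boundary at (2.2,7), (3,5), (3.8,3), (4.2,2).

4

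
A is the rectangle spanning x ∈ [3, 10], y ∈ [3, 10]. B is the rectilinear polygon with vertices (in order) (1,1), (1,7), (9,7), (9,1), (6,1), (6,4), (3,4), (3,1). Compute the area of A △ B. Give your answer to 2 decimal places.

|A| = 49, |B| = 39, |A∩B| = 21.
|A △ B| = |A| + |B| − 2·|A∩B| = 49 + 39 − 42 = 46.00.

46.00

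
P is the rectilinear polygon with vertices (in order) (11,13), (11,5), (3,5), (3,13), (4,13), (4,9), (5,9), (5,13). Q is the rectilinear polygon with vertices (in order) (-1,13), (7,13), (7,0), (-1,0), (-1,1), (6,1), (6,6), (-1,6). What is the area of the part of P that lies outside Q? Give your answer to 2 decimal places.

35.00

|P| = 60, |P∩Q| = 25.
|P ∖ Q| = |P| − |P∩Q| = 60 − 25 = 35.00.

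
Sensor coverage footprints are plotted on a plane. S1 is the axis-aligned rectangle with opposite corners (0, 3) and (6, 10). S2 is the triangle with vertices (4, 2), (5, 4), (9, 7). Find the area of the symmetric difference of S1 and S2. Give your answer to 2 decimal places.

42.25

|S1| = 42, |S2| = 2.5, |S1∩S2| = 1.125.
|S1 △ S2| = |S1| + |S2| − 2·|S1∩S2| = 42 + 2.5 − 2.25 = 42.25.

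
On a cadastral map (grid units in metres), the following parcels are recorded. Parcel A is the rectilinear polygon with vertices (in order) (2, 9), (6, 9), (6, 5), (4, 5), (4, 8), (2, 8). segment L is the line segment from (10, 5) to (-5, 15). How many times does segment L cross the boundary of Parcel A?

The segment meets the boundary at (4,9), (6,7.667).

2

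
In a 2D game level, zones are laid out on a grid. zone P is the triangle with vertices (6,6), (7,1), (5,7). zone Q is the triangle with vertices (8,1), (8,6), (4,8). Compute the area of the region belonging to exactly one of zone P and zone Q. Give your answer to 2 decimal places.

|zone P| = 2, |zone Q| = 10, |zone P∩zone Q| = 1.2462.
|zone P △ zone Q| = |zone P| + |zone Q| − 2·|zone P∩zone Q| = 2 + 10 − 2.4923 = 9.51.

9.51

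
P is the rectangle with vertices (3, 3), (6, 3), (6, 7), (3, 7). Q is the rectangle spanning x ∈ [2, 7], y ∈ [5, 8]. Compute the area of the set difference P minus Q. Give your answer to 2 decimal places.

6.00

|P∩Q|: x∈[3,6], y∈[5,7] → 3·2 = 6.
|P| = 12.
|P ∖ Q| = |P| − |P∩Q| = 12 − 6 = 6.00.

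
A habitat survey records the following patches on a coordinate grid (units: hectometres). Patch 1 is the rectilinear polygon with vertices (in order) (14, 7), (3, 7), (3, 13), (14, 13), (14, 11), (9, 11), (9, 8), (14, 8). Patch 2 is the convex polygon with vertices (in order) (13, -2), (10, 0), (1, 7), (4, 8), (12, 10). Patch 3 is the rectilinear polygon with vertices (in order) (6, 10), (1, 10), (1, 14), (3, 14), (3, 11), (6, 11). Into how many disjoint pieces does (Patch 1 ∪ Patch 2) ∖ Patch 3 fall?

(Patch 1 ∪ Patch 2) ∖ Patch 3 is a single connected region.

1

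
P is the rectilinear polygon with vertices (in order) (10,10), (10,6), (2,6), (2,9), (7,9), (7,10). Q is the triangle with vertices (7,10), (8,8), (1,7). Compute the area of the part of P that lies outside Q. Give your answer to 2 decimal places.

20.68

|P| = 27, |P∩Q| = 6.3214.
|P ∖ Q| = |P| − |P∩Q| = 27 − 6.3214 = 20.68.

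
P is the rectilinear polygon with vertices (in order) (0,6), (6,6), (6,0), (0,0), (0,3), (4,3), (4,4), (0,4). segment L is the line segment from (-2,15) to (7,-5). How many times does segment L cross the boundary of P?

4

The segment meets the boundary at (4.75,0), (3.4,3), (2.95,4), (2.05,6).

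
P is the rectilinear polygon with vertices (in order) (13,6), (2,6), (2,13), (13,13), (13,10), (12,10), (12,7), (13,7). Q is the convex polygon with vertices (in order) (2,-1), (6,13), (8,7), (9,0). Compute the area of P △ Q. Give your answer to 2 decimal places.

94.86

|P| = 74, |Q| = 51, |P∩Q| = 15.0714.
|P △ Q| = |P| + |Q| − 2·|P∩Q| = 74 + 51 − 30.1429 = 94.86.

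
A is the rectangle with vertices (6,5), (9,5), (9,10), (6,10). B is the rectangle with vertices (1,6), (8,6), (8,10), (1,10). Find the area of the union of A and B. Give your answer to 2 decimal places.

35.00

By inclusion–exclusion:
Individual areas: |A| = 15, |B| = 28.
|A∩B|: x∈[6,8], y∈[6,10] → 2·4 = 8.
|A ∪ B| = 43 − 8 = 35.00.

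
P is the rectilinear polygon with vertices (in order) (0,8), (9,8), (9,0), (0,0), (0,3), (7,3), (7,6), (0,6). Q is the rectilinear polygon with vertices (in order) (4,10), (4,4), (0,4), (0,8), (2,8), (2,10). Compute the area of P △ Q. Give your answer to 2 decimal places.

55.00

|P| = 51, |Q| = 20, |P∩Q| = 8.
|P △ Q| = |P| + |Q| − 2·|P∩Q| = 51 + 20 − 16 = 55.00.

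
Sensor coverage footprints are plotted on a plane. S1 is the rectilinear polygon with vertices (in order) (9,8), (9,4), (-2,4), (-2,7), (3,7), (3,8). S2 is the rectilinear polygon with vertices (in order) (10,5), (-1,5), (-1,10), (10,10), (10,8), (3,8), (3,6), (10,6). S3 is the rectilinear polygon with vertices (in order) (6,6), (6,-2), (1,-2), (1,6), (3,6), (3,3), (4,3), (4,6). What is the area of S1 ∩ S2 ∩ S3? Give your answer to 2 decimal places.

4.00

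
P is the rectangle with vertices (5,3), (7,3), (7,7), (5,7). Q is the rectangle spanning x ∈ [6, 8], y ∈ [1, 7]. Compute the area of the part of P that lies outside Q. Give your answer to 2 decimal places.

|P∩Q|: x∈[6,7], y∈[3,7] → 1·4 = 4.
|P| = 8.
|P ∖ Q| = |P| − |P∩Q| = 8 − 4 = 4.00.

4.00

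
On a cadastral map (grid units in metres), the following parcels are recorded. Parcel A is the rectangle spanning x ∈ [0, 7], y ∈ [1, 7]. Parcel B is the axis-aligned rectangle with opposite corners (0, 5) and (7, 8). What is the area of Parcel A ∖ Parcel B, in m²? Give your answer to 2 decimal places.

28.00

|Parcel A∩Parcel B|: x∈[0,7], y∈[5,7] → 7·2 = 14.
|Parcel A| = 42.
|Parcel A ∖ Parcel B| = |Parcel A| − |Parcel A∩Parcel B| = 42 − 14 = 28.00.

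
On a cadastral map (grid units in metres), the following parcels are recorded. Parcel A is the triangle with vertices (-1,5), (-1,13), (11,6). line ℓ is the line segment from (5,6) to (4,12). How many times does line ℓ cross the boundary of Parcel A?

1

The segment meets the boundary at (4.354,9.877).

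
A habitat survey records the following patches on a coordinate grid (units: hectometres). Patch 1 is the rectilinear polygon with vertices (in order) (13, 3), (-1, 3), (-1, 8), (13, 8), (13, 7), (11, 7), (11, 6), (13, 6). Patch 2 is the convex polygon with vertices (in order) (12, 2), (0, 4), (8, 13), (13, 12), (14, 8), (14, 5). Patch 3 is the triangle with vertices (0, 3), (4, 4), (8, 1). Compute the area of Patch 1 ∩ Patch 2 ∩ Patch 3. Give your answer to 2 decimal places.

0.91

The intersection is the polygon with vertices (2.4,3.6), (4,4), (5.143,3.143).
By the shoelace formula its area is 0.91.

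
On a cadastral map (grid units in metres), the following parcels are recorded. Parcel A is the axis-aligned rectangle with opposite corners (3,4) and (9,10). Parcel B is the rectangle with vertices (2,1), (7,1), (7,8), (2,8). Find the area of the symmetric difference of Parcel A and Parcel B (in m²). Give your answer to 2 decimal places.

39.00

|Parcel A∩Parcel B|: x∈[3,7], y∈[4,8] → 4·4 = 16.
|Parcel A △ Parcel B| = |Parcel A| + |Parcel B| − 2·|Parcel A∩Parcel B| = 36 + 35 − 32 = 39.00.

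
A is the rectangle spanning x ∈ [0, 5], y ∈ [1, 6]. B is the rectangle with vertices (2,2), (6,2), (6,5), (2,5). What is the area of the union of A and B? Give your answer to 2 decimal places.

By inclusion–exclusion:
Individual areas: |A| = 25, |B| = 12.
|A∩B|: x∈[2,5], y∈[2,5] → 3·3 = 9.
|A ∪ B| = 37 − 9 = 28.00.

28.00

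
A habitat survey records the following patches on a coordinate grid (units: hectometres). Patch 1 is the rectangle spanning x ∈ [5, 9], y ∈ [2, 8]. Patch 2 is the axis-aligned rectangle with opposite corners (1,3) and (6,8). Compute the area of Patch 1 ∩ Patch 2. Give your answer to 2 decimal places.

5.00

|Patch 1∩Patch 2|: x∈[5,6], y∈[3,8] → 1·5 = 5.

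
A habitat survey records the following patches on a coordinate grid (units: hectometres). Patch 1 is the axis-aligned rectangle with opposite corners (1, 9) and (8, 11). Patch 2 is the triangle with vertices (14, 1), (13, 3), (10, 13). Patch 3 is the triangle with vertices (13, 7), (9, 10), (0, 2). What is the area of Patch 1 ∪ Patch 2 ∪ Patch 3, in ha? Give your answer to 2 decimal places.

45.22

By inclusion–exclusion:
Individual areas: |Patch 1| = 14, |Patch 2| = 2, |Patch 3| = 29.5.
|Patch 1∩Patch 2| = 0.
|Patch 1∩Patch 3| = 0.0069.
|Patch 2∩Patch 3| = 0.2746.
|Patch 1∩Patch 2∩Patch 3| = 0.
|Patch 1 ∪ Patch 2 ∪ Patch 3| = 45.5 − 0.2815 + 0 = 45.22.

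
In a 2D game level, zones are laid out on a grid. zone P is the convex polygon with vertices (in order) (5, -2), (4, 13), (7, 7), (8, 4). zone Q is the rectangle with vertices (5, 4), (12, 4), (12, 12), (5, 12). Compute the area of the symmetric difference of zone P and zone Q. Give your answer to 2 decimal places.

|zone P| = 27, |zone Q| = 56, |zone P∩zone Q| = 11.5.
|zone P △ zone Q| = |zone P| + |zone Q| − 2·|zone P∩zone Q| = 27 + 56 − 23 = 60.00.

60.00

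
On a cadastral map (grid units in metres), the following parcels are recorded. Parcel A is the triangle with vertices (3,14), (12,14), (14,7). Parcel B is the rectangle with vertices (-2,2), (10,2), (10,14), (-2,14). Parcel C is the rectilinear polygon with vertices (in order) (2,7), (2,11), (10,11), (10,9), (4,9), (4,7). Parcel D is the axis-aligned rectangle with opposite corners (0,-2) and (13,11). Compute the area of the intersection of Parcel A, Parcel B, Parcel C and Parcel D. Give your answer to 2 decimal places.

The intersection is the polygon with vertices (7.714,11), (10,11), (10,9.546).
By the shoelace formula its area is 1.66.

1.66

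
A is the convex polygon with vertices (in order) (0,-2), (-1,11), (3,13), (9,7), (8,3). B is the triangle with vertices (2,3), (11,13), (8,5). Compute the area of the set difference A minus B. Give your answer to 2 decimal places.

|A| = 94.5, |A∩B| = 14.5694.
|A ∖ B| = |A| − |A∩B| = 94.5 − 14.5694 = 79.93.

79.93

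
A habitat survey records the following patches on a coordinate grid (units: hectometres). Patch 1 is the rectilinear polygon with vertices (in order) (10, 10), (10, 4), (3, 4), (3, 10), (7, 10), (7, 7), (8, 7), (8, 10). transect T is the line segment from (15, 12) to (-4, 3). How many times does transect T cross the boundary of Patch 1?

The segment meets the boundary at (3,6.316), (7,8.211), (10,9.632), (8,8.684).

4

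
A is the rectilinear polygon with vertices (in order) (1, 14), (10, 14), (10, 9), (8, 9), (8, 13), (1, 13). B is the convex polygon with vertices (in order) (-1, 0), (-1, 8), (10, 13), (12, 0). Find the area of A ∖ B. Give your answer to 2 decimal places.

|A| = 17, |A∩B| = 7.0909.
|A ∖ B| = |A| − |A∩B| = 17 − 7.0909 = 9.91.

9.91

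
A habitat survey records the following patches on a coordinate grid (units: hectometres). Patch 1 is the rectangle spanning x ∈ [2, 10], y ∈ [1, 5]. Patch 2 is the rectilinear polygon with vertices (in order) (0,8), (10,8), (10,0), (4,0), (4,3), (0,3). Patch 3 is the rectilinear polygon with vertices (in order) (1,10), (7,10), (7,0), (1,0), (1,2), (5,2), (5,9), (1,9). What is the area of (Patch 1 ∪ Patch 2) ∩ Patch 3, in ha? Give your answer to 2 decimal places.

The region (Patch 1 ∪ Patch 2) ∩ Patch 3 is the polygon with vertices (4,0), (4,1), (2,1), (2,2), (5,2), (5,8), (7,8), (7,0).
By the shoelace formula its area is 20.00.

20.00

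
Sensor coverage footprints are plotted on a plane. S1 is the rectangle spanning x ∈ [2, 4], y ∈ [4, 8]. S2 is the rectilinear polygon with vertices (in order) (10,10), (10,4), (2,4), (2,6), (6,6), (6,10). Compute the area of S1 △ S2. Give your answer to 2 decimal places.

32.00

|S1| = 8, |S2| = 32, |S1∩S2| = 4.
|S1 △ S2| = |S1| + |S2| − 2·|S1∩S2| = 8 + 32 − 8 = 32.00.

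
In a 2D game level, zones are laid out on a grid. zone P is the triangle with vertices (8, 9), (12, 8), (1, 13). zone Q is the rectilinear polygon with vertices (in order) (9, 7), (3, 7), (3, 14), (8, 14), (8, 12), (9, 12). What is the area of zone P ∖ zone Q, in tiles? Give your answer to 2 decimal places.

1.15

|zone P| = 4.5, |zone P∩zone Q| = 3.3458.
|zone P ∖ zone Q| = |zone P| − |zone P∩zone Q| = 4.5 − 3.3458 = 1.15.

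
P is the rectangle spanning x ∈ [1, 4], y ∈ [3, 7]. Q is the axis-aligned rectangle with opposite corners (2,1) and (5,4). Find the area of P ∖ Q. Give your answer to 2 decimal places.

10.00

|P∩Q|: x∈[2,4], y∈[3,4] → 2·1 = 2.
|P| = 12.
|P ∖ Q| = |P| − |P∩Q| = 12 − 2 = 10.00.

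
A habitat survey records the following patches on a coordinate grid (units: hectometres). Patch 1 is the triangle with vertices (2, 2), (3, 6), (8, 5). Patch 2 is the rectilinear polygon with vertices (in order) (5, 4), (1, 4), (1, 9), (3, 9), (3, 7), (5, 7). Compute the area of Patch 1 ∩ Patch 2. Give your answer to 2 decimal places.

The intersection is the polygon with vertices (3,6), (5,5.6), (5,4), (2.5,4).
By the shoelace formula its area is 4.10.

4.10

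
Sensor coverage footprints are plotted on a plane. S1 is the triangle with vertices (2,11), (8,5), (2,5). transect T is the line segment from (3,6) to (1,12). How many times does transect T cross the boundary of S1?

1

The segment meets the boundary at (2,9).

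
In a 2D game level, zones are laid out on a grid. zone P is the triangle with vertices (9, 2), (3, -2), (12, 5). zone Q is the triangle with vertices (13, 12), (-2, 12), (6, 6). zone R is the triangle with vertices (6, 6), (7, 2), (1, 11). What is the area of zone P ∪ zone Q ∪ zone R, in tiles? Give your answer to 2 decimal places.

By inclusion–exclusion:
Individual areas: |zone P| = 3, |zone Q| = 45, |zone R| = 7.5.
|zone P∩zone Q| = 0.
|zone P∩zone R| = 0.
|zone Q∩zone R| = 2.0833.
|zone P∩zone Q∩zone R| = 0.
|zone P ∪ zone Q ∪ zone R| = 55.5 − 2.0833 + 0 = 53.42.

53.42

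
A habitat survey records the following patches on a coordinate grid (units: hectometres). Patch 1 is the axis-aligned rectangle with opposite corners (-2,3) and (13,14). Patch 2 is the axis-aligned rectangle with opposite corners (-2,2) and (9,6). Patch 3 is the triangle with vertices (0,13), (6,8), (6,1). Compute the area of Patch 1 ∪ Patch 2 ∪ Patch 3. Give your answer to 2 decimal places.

By inclusion–exclusion:
Individual areas: |Patch 1| = 165, |Patch 2| = 44, |Patch 3| = 21.
|Patch 1∩Patch 2|: x∈[-2,9], y∈[3,6] → 11·3 = 33.
|Patch 1∩Patch 3| = 20.
|Patch 2∩Patch 3| = 6.
|Patch 1∩Patch 2∩Patch 3| = 5.25.
|Patch 1 ∪ Patch 2 ∪ Patch 3| = 230 − 59 + 5.25 = 176.25.

176.25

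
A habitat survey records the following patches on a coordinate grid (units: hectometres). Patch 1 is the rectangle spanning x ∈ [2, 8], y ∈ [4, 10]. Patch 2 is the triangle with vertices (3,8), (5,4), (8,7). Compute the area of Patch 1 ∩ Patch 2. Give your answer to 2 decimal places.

9.00

The intersection is the polygon with vertices (3,8), (8,7), (5,4).
By the shoelace formula its area is 9.00.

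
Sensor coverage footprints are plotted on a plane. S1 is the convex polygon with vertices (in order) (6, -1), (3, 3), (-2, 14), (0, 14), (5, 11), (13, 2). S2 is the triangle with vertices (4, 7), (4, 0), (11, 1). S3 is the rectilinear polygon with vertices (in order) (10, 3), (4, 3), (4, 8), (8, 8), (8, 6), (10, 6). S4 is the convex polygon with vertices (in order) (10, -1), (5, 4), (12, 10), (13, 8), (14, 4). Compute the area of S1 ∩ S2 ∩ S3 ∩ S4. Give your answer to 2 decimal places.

3.92

The intersection is the polygon with vertices (8.667,3), (6,3), (5,4), (6.25,5.071).
By the shoelace formula its area is 3.92.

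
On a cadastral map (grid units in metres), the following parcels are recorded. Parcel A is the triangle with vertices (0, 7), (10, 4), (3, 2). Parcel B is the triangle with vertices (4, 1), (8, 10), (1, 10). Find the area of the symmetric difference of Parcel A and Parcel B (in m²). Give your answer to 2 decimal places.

|Parcel A| = 20.5, |Parcel B| = 31.5, |Parcel A∩Parcel B| = 8.112.
|Parcel A △ Parcel B| = |Parcel A| + |Parcel B| − 2·|Parcel A∩Parcel B| = 20.5 + 31.5 − 16.224 = 35.78.

35.78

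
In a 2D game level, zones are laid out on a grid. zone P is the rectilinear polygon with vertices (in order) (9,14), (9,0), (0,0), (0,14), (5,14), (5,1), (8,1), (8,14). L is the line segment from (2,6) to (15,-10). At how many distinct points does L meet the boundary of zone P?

3

The segment meets the boundary at (6.875,0), (6.062,1), (5,2.308).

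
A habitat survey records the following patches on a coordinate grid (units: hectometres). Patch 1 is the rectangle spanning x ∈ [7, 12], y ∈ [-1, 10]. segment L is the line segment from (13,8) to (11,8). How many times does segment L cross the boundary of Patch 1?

The segment meets the boundary at (12,8).

1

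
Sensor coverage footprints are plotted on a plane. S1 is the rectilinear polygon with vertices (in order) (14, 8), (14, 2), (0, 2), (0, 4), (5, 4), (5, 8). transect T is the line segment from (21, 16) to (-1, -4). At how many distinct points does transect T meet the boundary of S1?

The segment meets the boundary at (5.6,2), (12.2,8).

2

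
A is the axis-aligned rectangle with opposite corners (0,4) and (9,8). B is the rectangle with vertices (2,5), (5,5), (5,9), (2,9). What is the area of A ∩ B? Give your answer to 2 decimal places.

|A∩B|: x∈[2,5], y∈[5,8] → 3·3 = 9.

9.00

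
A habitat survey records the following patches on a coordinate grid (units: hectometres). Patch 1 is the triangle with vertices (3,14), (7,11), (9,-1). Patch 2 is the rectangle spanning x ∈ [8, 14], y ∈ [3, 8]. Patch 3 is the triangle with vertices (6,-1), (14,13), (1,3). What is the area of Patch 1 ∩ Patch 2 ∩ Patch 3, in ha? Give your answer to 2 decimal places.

The intersection is the polygon with vertices (8,3), (8,5), (8.323,3.064), (8.286,3).
By the shoelace formula its area is 0.33.

0.33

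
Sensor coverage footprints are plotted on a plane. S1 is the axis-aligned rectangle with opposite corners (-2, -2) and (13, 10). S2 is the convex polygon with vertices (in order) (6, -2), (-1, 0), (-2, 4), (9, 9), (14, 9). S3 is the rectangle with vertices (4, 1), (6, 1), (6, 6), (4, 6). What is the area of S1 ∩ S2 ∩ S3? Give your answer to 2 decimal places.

The intersection is the polygon with vertices (4,1), (4,6), (6,6), (6,1).
By the shoelace formula its area is 10.00.

10.00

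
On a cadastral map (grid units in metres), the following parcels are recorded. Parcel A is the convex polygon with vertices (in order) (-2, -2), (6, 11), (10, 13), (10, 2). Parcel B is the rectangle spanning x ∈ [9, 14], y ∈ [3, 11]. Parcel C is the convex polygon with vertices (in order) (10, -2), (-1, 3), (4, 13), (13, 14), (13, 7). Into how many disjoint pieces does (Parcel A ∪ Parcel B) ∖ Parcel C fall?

2

(Parcel A ∪ Parcel B) ∖ Parcel C splits into 2 disjoint pieces (area 10.6667, area 11.7276).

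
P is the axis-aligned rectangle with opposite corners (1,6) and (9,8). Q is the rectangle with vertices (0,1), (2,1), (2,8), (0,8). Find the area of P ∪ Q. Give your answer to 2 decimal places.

28.00

By inclusion–exclusion:
Individual areas: |P| = 16, |Q| = 14.
|P∩Q|: x∈[1,2], y∈[6,8] → 1·2 = 2.
|P ∪ Q| = 30 − 2 = 28.00.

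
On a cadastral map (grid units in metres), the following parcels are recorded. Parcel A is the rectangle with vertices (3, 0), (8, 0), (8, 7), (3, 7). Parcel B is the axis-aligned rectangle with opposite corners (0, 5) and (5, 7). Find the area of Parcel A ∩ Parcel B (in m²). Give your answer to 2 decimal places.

|Parcel A∩Parcel B|: x∈[3,5], y∈[5,7] → 2·2 = 4.

4.00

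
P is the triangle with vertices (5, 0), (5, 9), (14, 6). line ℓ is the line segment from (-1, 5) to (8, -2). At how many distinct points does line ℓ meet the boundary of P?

The segment meets the boundary at (5.231,0.154), (5,0.333).

2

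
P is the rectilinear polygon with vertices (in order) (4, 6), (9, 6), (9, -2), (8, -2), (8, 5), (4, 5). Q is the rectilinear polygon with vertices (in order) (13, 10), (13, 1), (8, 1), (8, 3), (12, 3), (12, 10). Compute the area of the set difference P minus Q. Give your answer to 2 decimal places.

|P| = 12, |P∩Q| = 2.
|P ∖ Q| = |P| − |P∩Q| = 12 − 2 = 10.00.

10.00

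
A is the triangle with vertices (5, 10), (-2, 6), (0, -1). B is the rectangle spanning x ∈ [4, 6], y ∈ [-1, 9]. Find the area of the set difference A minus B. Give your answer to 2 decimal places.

|A| = 28.5, |A∩B| = 0.3273.
|A ∖ B| = |A| − |A∩B| = 28.5 − 0.3273 = 28.17.

28.17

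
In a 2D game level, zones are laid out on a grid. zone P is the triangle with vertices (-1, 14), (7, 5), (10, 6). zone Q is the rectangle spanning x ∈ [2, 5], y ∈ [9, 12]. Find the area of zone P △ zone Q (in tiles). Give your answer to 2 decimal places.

|zone P| = 17.5, |zone Q| = 9, |zone P∩zone Q| = 4.0082.
|zone P △ zone Q| = |zone P| + |zone Q| − 2·|zone P∩zone Q| = 17.5 + 9 − 8.0164 = 18.48.

18.48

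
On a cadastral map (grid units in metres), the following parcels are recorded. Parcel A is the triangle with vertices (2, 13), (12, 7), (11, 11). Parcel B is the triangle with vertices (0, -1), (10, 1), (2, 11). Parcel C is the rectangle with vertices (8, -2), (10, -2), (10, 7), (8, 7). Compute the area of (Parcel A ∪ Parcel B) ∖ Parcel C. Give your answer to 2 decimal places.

72.10

|Parcel A ∪ Parcel B| = 75.
|(Parcel A ∪ Parcel B) ∩ Parcel C| = 2.9.
|(Parcel A ∪ Parcel B) ∖ Parcel C| = 75 − 2.9 = 72.10.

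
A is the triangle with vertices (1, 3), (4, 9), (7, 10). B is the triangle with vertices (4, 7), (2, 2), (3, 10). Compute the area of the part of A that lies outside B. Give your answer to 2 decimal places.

5.07

|A| = 7.5, |A∩B| = 2.4331.
|A ∖ B| = |A| − |A∩B| = 7.5 − 2.4331 = 5.07.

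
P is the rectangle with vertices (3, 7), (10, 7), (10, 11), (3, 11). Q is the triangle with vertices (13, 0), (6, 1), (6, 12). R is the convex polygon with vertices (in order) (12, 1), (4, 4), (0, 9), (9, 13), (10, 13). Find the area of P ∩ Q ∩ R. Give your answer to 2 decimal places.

7.00

The intersection is the polygon with vertices (8.917,7), (6,7), (6,11), (6.583,11).
By the shoelace formula its area is 7.00.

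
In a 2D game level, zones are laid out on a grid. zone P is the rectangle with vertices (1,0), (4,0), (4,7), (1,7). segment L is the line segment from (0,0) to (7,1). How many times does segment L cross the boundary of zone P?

2

The segment meets the boundary at (4,0.571), (1,0.143).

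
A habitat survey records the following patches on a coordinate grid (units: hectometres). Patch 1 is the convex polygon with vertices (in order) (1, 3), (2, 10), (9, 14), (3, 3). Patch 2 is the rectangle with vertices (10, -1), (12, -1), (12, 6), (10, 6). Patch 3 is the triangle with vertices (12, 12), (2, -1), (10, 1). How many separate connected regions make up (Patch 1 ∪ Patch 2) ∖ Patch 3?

2

(Patch 1 ∪ Patch 2) ∖ Patch 3 splits into 2 disjoint pieces (area 33.5, area 11.7273).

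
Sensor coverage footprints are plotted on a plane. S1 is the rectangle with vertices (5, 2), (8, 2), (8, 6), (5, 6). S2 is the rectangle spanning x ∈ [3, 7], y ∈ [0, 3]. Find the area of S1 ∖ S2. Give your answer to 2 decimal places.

10.00

|S1∩S2|: x∈[5,7], y∈[2,3] → 2·1 = 2.
|S1| = 12.
|S1 ∖ S2| = |S1| − |S1∩S2| = 12 − 2 = 10.00.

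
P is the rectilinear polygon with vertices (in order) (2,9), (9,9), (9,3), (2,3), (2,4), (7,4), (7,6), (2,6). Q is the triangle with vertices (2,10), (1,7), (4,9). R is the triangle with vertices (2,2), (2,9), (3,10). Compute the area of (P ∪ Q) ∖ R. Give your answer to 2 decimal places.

31.55

|P ∪ Q| = 34.1667.
|(P ∪ Q) ∩ R| = 2.6189.
|(P ∪ Q) ∖ R| = 34.1667 − 2.6189 = 31.55.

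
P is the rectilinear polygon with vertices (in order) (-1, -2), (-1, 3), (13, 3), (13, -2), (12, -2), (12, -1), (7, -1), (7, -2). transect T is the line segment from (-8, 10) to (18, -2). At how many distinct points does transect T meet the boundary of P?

The segment meets the boundary at (13,0.308), (7.167,3).

2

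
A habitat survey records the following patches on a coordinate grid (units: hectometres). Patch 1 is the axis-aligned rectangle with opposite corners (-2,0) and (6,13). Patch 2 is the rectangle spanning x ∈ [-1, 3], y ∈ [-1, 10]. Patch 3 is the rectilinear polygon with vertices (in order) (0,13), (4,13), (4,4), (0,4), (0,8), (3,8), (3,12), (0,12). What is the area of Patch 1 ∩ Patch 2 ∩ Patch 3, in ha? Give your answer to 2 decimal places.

12.00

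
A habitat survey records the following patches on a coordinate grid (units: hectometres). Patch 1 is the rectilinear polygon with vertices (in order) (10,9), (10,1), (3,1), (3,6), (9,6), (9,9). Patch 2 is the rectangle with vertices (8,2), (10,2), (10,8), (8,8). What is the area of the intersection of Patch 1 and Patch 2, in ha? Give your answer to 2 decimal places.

10.00

The intersection is the polygon with vertices (10,2), (8,2), (8,6), (9,6), (9,8), (10,8).
By the shoelace formula its area is 10.00.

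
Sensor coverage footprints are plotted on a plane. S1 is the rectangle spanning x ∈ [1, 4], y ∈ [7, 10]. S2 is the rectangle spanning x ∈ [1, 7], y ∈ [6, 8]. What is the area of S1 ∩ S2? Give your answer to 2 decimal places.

|S1∩S2|: x∈[1,4], y∈[7,8] → 3·1 = 3.

3.00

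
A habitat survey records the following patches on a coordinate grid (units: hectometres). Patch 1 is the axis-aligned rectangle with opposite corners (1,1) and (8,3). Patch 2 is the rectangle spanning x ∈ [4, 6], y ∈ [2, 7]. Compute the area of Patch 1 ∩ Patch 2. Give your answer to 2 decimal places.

|Patch 1∩Patch 2|: x∈[4,6], y∈[2,3] → 2·1 = 2.

2.00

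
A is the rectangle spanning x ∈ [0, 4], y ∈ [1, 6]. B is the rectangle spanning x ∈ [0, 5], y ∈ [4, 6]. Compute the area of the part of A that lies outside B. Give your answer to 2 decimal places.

|A∩B|: x∈[0,4], y∈[4,6] → 4·2 = 8.
|A| = 20.
|A ∖ B| = |A| − |A∩B| = 20 − 8 = 12.00.

12.00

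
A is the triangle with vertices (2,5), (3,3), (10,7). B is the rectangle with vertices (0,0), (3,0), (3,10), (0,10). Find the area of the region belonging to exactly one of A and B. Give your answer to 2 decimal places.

36.75

|A| = 9, |B| = 30, |A∩B| = 1.125.
|A △ B| = |A| + |B| − 2·|A∩B| = 9 + 30 − 2.25 = 36.75.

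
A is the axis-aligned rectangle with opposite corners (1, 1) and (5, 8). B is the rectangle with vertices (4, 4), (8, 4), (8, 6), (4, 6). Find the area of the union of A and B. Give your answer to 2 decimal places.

By inclusion–exclusion:
Individual areas: |A| = 28, |B| = 8.
|A∩B|: x∈[4,5], y∈[4,6] → 1·2 = 2.
|A ∪ B| = 36 − 2 = 34.00.

34.00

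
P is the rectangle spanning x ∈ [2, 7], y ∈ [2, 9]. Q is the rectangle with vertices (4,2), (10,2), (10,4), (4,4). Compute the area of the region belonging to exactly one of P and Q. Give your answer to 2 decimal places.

|P∩Q|: x∈[4,7], y∈[2,4] → 3·2 = 6.
|P △ Q| = |P| + |Q| − 2·|P∩Q| = 35 + 12 − 12 = 35.00.

35.00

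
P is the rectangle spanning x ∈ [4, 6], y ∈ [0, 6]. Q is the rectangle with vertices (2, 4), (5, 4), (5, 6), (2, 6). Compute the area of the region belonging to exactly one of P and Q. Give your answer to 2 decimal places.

|P∩Q|: x∈[4,5], y∈[4,6] → 1·2 = 2.
|P △ Q| = |P| + |Q| − 2·|P∩Q| = 12 + 6 − 4 = 14.00.

14.00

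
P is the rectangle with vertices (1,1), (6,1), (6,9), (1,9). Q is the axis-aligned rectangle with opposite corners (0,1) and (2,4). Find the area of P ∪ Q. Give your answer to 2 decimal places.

By inclusion–exclusion:
Individual areas: |P| = 40, |Q| = 6.
|P∩Q|: x∈[1,2], y∈[1,4] → 1·3 = 3.
|P ∪ Q| = 46 − 3 = 43.00.

43.00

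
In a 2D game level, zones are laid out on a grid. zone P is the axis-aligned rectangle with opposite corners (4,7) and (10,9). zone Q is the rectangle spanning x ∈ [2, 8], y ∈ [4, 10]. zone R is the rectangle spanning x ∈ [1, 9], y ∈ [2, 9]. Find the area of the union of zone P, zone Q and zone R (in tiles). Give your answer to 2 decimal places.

By inclusion–exclusion:
Individual areas: |zone P| = 12, |zone Q| = 36, |zone R| = 56.
|zone P∩zone Q|: x∈[4,8], y∈[7,9] → 4·2 = 8.
|zone P∩zone R|: x∈[4,9], y∈[7,9] → 5·2 = 10.
|zone Q∩zone R|: x∈[2,8], y∈[4,9] → 6·5 = 30.
|zone P∩zone Q∩zone R| = 8.
|zone P ∪ zone Q ∪ zone R| = 104 − 48 + 8 = 64.00.

64.00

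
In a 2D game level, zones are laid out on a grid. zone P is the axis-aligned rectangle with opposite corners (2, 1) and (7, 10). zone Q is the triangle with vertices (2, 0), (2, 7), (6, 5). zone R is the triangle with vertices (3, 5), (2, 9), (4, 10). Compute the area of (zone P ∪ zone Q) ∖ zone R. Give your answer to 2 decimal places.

40.90

|zone P ∪ zone Q| = 45.4.
|(zone P ∪ zone Q) ∩ zone R| = 4.5.
|(zone P ∪ zone Q) ∖ zone R| = 45.4 − 4.5 = 40.90.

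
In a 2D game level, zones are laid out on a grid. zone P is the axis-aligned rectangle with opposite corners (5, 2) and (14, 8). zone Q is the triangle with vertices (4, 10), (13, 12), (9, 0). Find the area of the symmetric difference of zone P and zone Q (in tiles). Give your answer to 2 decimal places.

54.00

|zone P| = 54, |zone Q| = 50, |zone P∩zone Q| = 25.
|zone P △ zone Q| = |zone P| + |zone Q| − 2·|zone P∩zone Q| = 54 + 50 − 50 = 54.00.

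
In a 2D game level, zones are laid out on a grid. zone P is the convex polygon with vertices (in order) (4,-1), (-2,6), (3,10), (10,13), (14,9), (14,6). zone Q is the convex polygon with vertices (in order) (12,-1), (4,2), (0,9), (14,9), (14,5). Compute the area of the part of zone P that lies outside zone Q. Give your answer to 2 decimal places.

50.53

|zone P| = 124.5, |zone P∩zone Q| = 73.9733.
|zone P ∖ zone Q| = |zone P| − |zone P∩zone Q| = 124.5 − 73.9733 = 50.53.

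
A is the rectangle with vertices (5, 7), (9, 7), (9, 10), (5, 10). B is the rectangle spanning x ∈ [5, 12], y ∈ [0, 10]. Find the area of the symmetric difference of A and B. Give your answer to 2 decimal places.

|A∩B|: x∈[5,9], y∈[7,10] → 4·3 = 12.
|A △ B| = |A| + |B| − 2·|A∩B| = 12 + 70 − 24 = 58.00.

58.00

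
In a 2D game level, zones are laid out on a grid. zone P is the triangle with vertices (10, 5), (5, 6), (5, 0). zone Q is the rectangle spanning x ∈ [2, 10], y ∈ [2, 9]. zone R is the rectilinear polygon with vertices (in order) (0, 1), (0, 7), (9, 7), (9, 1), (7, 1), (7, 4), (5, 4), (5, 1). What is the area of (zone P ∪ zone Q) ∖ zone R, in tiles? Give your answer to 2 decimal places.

27.00

|zone P ∪ zone Q| = 58.
|(zone P ∪ zone Q) ∩ zone R| = 31.
|(zone P ∪ zone Q) ∖ zone R| = 58 − 31 = 27.00.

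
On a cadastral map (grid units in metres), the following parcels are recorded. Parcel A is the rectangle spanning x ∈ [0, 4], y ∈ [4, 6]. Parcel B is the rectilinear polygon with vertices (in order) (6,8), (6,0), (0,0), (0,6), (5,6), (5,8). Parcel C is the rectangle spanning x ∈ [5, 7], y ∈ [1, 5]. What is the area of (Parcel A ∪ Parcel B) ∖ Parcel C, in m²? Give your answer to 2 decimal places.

34.00

|Parcel A ∪ Parcel B| = 38.
|(Parcel A ∪ Parcel B) ∩ Parcel C| = 4.
|(Parcel A ∪ Parcel B) ∖ Parcel C| = 38 − 4 = 34.00.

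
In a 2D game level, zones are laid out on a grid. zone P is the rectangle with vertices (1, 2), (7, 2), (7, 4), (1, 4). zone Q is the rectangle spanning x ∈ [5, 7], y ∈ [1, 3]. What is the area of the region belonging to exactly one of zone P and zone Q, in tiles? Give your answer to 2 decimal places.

12.00

|zone P∩zone Q|: x∈[5,7], y∈[2,3] → 2·1 = 2.
|zone P △ zone Q| = |zone P| + |zone Q| − 2·|zone P∩zone Q| = 12 + 4 − 4 = 12.00.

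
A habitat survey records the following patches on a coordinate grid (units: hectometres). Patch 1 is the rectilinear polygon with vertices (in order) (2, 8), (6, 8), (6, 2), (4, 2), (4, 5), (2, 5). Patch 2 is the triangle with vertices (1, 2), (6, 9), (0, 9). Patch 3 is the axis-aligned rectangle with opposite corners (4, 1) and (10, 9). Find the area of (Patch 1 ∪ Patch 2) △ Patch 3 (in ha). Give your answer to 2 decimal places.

53.07

|Patch 1 ∪ Patch 2| = 32.3571.
|(Patch 1 ∪ Patch 2) ∩ Patch 3| = 13.6429.
|(Patch 1 ∪ Patch 2) △ Patch 3| = 32.3571 + 48 − 27.2857 = 53.07.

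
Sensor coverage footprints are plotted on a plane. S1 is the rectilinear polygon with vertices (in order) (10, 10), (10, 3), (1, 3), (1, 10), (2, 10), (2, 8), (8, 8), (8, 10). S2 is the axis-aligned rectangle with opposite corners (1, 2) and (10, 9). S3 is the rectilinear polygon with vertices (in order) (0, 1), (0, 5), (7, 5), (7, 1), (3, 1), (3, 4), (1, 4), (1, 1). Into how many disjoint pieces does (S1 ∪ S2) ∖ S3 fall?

(S1 ∪ S2) ∖ S3 splits into 2 disjoint pieces (area 48, area 4).

2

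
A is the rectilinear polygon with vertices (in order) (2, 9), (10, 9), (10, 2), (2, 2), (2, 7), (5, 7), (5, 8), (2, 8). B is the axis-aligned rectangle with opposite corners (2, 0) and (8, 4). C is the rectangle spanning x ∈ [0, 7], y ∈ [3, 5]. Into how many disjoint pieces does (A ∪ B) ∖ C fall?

1

(A ∪ B) ∖ C is a single connected region.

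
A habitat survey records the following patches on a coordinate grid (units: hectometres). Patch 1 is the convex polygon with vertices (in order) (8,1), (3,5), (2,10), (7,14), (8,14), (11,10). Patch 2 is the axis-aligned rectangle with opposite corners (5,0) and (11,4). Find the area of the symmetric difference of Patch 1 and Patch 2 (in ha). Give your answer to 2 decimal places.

|Patch 1| = 71, |Patch 2| = 24, |Patch 1∩Patch 2| = 6.9.
|Patch 1 △ Patch 2| = |Patch 1| + |Patch 2| − 2·|Patch 1∩Patch 2| = 71 + 24 − 13.8 = 81.20.

81.20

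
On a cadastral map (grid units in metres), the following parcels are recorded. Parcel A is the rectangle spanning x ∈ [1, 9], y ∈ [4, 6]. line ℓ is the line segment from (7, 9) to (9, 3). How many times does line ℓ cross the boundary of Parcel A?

The segment meets the boundary at (8.667,4), (8,6).

2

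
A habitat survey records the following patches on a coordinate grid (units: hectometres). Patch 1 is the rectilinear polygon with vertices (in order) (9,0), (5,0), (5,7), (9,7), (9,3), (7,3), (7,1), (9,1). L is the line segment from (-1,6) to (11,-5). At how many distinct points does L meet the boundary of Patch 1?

2

The segment meets the boundary at (5.545,0), (5,0.5).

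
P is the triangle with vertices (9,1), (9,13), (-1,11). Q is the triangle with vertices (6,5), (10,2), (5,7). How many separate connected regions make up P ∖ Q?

1

P ∖ Q is a single connected region.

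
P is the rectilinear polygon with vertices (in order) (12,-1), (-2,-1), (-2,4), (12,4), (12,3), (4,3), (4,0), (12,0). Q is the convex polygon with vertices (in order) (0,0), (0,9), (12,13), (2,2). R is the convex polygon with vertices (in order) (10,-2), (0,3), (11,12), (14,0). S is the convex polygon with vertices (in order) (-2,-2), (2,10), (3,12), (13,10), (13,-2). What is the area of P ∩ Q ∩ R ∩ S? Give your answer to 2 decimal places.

4.21

The intersection is the polygon with vertices (0,3), (1.222,4), (3.818,4), (2,2).
By the shoelace formula its area is 4.21.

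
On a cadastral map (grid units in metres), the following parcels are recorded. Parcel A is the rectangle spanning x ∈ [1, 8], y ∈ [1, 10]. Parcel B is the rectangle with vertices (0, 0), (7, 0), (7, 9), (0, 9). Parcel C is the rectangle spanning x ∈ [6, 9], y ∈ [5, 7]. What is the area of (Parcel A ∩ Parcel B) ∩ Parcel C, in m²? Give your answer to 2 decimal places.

The region (Parcel A ∩ Parcel B) ∩ Parcel C is the polygon with vertices (7,5), (6,5), (6,7), (7,7).
By the shoelace formula its area is 2.00.

2.00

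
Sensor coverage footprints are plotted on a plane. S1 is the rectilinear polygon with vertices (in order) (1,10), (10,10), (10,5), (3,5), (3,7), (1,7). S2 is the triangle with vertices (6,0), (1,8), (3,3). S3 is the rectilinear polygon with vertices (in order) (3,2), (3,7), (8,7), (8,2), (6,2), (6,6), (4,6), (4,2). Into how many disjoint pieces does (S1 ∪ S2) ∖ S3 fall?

(S1 ∪ S2) ∖ S3 splits into 3 disjoint pieces (area 32.6875, area 2, area 1.2).

3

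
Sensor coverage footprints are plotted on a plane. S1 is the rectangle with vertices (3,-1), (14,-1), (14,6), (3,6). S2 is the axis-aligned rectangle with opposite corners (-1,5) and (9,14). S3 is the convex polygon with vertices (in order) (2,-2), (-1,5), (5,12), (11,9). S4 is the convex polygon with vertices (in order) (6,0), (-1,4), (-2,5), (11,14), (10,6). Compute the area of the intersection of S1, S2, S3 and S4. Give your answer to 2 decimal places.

The intersection is the polygon with vertices (7.727,5), (3,5), (3,6), (8.546,6).
By the shoelace formula its area is 5.14.

5.14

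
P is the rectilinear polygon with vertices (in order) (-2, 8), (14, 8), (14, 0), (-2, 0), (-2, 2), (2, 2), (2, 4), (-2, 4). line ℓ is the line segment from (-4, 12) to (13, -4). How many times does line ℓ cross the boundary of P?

2

The segment meets the boundary at (8.75,0), (0.25,8).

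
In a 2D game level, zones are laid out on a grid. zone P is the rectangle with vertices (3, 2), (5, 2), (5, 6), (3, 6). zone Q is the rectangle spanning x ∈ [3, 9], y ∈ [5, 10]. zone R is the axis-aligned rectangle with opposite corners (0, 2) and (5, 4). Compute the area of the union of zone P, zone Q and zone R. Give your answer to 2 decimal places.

By inclusion–exclusion:
Individual areas: |zone P| = 8, |zone Q| = 30, |zone R| = 10.
|zone P∩zone Q|: x∈[3,5], y∈[5,6] → 2·1 = 2.
|zone P∩zone R|: x∈[3,5], y∈[2,4] → 2·2 = 4.
|zone Q∩zone R| = 0 (no overlap).
|zone P∩zone Q∩zone R| = 0.
|zone P ∪ zone Q ∪ zone R| = 48 − 6 + 0 = 42.00.

42.00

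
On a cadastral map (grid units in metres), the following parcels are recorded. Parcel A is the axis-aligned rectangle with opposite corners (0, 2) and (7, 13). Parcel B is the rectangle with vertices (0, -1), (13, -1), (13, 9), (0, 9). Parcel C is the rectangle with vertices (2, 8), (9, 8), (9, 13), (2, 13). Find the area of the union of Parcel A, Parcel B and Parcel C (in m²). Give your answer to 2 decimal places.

By inclusion–exclusion:
Individual areas: |Parcel A| = 77, |Parcel B| = 130, |Parcel C| = 35.
|Parcel A∩Parcel B|: x∈[0,7], y∈[2,9] → 7·7 = 49.
|Parcel A∩Parcel C|: x∈[2,7], y∈[8,13] → 5·5 = 25.
|Parcel B∩Parcel C|: x∈[2,9], y∈[8,9] → 7·1 = 7.
|Parcel A∩Parcel B∩Parcel C| = 5.
|Parcel A ∪ Parcel B ∪ Parcel C| = 242 − 81 + 5 = 166.00.

166.00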